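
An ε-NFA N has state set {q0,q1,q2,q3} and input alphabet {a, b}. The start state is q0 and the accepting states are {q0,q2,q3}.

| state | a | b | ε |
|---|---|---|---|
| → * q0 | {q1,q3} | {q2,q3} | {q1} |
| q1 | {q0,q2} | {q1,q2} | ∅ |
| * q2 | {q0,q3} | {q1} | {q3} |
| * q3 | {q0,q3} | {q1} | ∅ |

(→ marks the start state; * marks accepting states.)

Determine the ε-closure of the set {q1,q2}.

Begin with {q1,q2}.
q2 →ε {q3}; add q3.
ε-closure = {q1,q2,q3}.

{q1,q2,q3}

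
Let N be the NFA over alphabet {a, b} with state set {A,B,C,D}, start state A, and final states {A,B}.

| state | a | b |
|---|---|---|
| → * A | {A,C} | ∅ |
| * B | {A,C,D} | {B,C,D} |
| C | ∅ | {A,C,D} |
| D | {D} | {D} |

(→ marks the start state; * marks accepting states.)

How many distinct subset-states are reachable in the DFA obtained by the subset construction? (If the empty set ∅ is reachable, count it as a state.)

Start state of the DFA: {A}.
{A} --a--> {A,C}  [new]
{A} --b--> ∅  [new]
{A,C} --a--> {A,C}  [seen]
{A,C} --b--> {A,C,D}  [new]
∅ --a--> ∅  [seen]
∅ --b--> ∅  [seen]
{A,C,D} --a--> {A,C,D}  [seen]
{A,C,D} --b--> {A,C,D}  [seen]
Reachable DFA states: {A}, {A,C}, ∅, {A,C,D}.

4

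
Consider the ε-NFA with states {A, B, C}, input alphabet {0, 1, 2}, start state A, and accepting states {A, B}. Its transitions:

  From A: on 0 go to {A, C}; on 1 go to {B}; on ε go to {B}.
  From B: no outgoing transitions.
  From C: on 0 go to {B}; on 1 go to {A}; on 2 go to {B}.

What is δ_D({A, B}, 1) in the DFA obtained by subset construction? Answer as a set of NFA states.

δ(A,1) = {B}; δ(B,1) = ∅.
Union: {B}.

{B}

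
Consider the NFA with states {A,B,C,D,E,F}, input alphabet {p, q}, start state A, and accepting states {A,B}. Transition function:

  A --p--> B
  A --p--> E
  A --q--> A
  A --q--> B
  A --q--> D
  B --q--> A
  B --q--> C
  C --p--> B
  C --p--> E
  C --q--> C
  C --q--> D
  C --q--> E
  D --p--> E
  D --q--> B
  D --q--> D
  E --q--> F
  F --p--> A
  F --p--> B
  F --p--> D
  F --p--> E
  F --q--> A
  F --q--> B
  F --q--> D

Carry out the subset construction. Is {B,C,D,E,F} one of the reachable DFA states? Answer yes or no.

Start state of the DFA: {A}.
{A} --p--> {B,E}  [new]
{A} --q--> {A,B,D}  [new]
{B,E} --p--> ∅  [new]
{B,E} --q--> {A,C,F}  [new]
{A,B,D} --p--> {B,E}  [seen]
{A,B,D} --q--> {A,B,C,D}  [new]
∅ --p--> ∅  [seen]
∅ --q--> ∅  [seen]
{A,C,F} --p--> {A,B,D,E}  [new]
{A,C,F} --q--> {A,B,C,D,E}  [new]
{A,B,C,D} --p--> {B,E}  [seen]
{A,B,C,D} --q--> {A,B,C,D,E}  [seen]
{A,B,D,E} --p--> {B,E}  [seen]
{A,B,D,E} --q--> {A,B,C,D,F}  [new]
{A,B,C,D,E} --p--> {B,E}  [seen]
{A,B,C,D,E} --q--> {A,B,C,D,E,F}  [new]
{A,B,C,D,F} --p--> {A,B,D,E}  [seen]
{A,B,C,D,F} --q--> {A,B,C,D,E}  [seen]
{A,B,C,D,E,F} --p--> {A,B,D,E}  [seen]
{A,B,C,D,E,F} --q--> {A,B,C,D,E,F}  [seen]
Reachable DFA states: {A}, {B,E}, {A,B,D}, ∅, {A,C,F}, {A,B,C,D}, {A,B,D,E}, {A,B,C,D,E}, {A,B,C,D,F}, {A,B,C,D,E,F}.
{B,C,D,E,F} is not among them.

no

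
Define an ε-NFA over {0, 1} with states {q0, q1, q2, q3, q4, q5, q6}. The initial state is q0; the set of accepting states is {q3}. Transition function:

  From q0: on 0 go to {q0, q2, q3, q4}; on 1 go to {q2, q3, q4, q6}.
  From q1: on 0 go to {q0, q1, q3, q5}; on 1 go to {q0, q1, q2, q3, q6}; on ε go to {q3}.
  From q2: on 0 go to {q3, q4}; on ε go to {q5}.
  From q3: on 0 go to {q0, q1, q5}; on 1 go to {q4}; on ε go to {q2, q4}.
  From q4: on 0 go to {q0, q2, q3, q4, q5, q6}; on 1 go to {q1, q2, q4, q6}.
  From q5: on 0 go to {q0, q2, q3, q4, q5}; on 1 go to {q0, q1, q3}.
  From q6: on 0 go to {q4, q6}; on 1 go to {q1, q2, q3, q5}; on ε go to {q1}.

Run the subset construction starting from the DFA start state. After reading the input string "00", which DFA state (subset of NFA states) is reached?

{q0, q1, q2, q3, q4, q5, q6}

Start: {q0}.
δ(q0,0) = {q0, q2, q3, q4}.
Union: {q0, q2, q3, q4}.
ε-closure gives {q0, q2, q3, q4, q5}.
After 0: {q0, q2, q3, q4, q5}.
δ(q0,0) = {q0, q2, q3, q4}; δ(q2,0) = {q3, q4}; δ(q3,0) = {q0, q1, q5}; δ(q4,0) = {q0, q2, q3, q4, q5, q6}; δ(q5,0) = {q0, q2, q3, q4, q5}.
Union: {q0, q1, q2, q3, q4, q5, q6}.
After 0: {q0, q1, q2, q3, q4, q5, q6}.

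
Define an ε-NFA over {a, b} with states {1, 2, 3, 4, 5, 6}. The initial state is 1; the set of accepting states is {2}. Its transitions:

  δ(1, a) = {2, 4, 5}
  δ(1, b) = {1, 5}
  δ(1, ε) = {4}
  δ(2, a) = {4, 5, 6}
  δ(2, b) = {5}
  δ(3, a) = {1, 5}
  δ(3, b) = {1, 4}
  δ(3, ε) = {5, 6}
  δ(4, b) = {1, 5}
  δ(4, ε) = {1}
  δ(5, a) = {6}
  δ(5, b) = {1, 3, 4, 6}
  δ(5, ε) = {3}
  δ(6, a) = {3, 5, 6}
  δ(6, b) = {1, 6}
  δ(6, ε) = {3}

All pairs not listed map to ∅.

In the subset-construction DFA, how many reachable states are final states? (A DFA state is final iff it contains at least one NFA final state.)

1

Start state of the DFA: {1, 4} (ε-closure of the NFA start).
{1, 4} --a--> {1, 2, 3, 4, 5, 6}  [new]
{1, 4} --b--> {1, 3, 4, 5, 6}  [new]
{1, 2, 3, 4, 5, 6} --a--> {1, 2, 3, 4, 5, 6}  [seen]
{1, 2, 3, 4, 5, 6} --b--> {1, 3, 4, 5, 6}  [seen]
{1, 3, 4, 5, 6} --a--> {1, 2, 3, 4, 5, 6}  [seen]
{1, 3, 4, 5, 6} --b--> {1, 3, 4, 5, 6}  [seen]
Reachable DFA states: {1, 4}, {1, 2, 3, 4, 5, 6}, {1, 3, 4, 5, 6}.
Accepting DFA states (contain an NFA accepting state): {1, 2, 3, 4, 5, 6}.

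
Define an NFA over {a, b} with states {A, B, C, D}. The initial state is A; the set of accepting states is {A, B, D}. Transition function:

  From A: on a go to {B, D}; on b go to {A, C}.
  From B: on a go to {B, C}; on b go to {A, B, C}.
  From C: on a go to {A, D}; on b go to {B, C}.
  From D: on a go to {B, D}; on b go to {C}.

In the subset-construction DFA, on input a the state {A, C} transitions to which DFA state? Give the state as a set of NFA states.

δ(A,a) = {B, D}; δ(C,a) = {A, D}.
Union: {A, B, D}.

{A, B, D}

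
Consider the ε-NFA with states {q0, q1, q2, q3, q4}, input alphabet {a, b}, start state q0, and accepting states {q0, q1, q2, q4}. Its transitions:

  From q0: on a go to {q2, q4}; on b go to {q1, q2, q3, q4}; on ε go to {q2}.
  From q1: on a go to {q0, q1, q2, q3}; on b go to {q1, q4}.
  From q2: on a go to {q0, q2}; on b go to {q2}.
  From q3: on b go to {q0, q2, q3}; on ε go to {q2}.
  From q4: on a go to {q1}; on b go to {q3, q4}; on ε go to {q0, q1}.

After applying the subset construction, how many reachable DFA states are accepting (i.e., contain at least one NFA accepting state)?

3

Start state of the DFA: {q0, q2} (ε-closure of the NFA start).
{q0, q2} --a--> {q0, q1, q2, q4}  [new]
{q0, q2} --b--> {q0, q1, q2, q3, q4}  [new]
{q0, q1, q2, q4} --a--> {q0, q1, q2, q3, q4}  [seen]
{q0, q1, q2, q4} --b--> {q0, q1, q2, q3, q4}  [seen]
{q0, q1, q2, q3, q4} --a--> {q0, q1, q2, q3, q4}  [seen]
{q0, q1, q2, q3, q4} --b--> {q0, q1, q2, q3, q4}  [seen]
Reachable DFA states: {q0, q2}, {q0, q1, q2, q4}, {q0, q1, q2, q3, q4}.
Accepting DFA states (contain an NFA accepting state): {q0, q2}, {q0, q1, q2, q4}, {q0, q1, q2, q3, q4}.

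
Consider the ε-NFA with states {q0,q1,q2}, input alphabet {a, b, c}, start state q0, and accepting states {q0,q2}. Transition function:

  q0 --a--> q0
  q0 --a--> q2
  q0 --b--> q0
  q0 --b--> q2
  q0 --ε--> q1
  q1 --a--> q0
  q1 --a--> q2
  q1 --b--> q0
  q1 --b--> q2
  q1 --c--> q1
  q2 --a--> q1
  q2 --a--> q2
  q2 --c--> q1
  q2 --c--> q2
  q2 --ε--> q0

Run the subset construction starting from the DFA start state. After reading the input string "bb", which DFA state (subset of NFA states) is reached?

Start: {q0,q1}.
δ(q0,b) = {q0,q2}; δ(q1,b) = {q0,q2}.
Union: {q0,q2}.
ε-closure gives {q0,q1,q2}.
After b: {q0,q1,q2}.
δ(q0,b) = {q0,q2}; δ(q1,b) = {q0,q2}; δ(q2,b) = ∅.
Union: {q0,q2}.
ε-closure gives {q0,q1,q2}.
After b: {q0,q1,q2}.

{q0,q1,q2}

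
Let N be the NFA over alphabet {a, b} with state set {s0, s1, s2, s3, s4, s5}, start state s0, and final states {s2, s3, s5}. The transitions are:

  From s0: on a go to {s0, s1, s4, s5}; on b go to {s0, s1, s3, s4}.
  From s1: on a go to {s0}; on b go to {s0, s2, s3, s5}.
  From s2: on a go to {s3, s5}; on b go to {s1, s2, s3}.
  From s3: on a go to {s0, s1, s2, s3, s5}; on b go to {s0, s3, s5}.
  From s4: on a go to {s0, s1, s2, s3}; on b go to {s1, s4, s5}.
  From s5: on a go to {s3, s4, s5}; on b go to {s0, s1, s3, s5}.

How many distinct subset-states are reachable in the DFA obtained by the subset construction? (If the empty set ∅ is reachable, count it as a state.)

4

Start state of the DFA: {s0}.
{s0} --a--> {s0, s1, s4, s5}  [new]
{s0} --b--> {s0, s1, s3, s4}  [new]
{s0, s1, s4, s5} --a--> {s0, s1, s2, s3, s4, s5}  [new]
{s0, s1, s4, s5} --b--> {s0, s1, s2, s3, s4, s5}  [seen]
{s0, s1, s3, s4} --a--> {s0, s1, s2, s3, s4, s5}  [seen]
{s0, s1, s3, s4} --b--> {s0, s1, s2, s3, s4, s5}  [seen]
{s0, s1, s2, s3, s4, s5} --a--> {s0, s1, s2, s3, s4, s5}  [seen]
{s0, s1, s2, s3, s4, s5} --b--> {s0, s1, s2, s3, s4, s5}  [seen]
Reachable DFA states: {s0}, {s0, s1, s4, s5}, {s0, s1, s3, s4}, {s0, s1, s2, s3, s4, s5}.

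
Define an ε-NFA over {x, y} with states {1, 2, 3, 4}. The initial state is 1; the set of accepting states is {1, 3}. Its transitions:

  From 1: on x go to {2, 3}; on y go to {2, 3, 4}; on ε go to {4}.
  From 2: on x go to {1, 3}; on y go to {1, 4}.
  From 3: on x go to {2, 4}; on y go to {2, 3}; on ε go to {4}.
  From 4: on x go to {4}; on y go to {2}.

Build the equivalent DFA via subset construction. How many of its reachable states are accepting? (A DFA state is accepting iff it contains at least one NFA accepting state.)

3

Start state of the DFA: {1, 4} (ε-closure of the NFA start).
{1, 4} --x--> {2, 3, 4}  [new]
{1, 4} --y--> {2, 3, 4}  [seen]
{2, 3, 4} --x--> {1, 2, 3, 4}  [new]
{2, 3, 4} --y--> {1, 2, 3, 4}  [seen]
{1, 2, 3, 4} --x--> {1, 2, 3, 4}  [seen]
{1, 2, 3, 4} --y--> {1, 2, 3, 4}  [seen]
Reachable DFA states: {1, 4}, {2, 3, 4}, {1, 2, 3, 4}.
Accepting DFA states (contain an NFA accepting state): {1, 4}, {2, 3, 4}, {1, 2, 3, 4}.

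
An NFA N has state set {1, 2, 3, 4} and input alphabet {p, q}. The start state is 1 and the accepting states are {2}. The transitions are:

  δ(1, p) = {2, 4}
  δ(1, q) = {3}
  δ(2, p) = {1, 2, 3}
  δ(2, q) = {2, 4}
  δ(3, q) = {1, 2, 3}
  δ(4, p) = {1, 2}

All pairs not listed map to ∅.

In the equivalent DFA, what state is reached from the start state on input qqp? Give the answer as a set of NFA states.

{1, 2, 3, 4}

Start: {1}.
δ(1,q) = {3}.
Union: {3}.
After q: {3}.
δ(3,q) = {1, 2, 3}.
Union: {1, 2, 3}.
After q: {1, 2, 3}.
δ(1,p) = {2, 4}; δ(2,p) = {1, 2, 3}; δ(3,p) = ∅.
Union: {1, 2, 3, 4}.
After p: {1, 2, 3, 4}.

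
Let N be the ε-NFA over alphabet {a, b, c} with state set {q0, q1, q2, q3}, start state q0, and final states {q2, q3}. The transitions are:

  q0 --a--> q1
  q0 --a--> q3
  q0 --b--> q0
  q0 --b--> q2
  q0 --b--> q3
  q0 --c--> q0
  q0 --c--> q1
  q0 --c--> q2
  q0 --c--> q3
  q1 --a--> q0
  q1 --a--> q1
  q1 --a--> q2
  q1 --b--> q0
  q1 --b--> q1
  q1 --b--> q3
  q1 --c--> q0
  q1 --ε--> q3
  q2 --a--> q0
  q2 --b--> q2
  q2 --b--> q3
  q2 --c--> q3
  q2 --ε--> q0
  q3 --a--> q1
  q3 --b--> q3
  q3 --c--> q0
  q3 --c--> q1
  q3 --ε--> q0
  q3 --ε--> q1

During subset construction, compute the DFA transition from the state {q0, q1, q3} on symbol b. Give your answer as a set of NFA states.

δ(q0,b) = {q0, q2, q3}; δ(q1,b) = {q0, q1, q3}; δ(q3,b) = {q3}.
Union: {q0, q1, q2, q3}.

{q0, q1, q2, q3}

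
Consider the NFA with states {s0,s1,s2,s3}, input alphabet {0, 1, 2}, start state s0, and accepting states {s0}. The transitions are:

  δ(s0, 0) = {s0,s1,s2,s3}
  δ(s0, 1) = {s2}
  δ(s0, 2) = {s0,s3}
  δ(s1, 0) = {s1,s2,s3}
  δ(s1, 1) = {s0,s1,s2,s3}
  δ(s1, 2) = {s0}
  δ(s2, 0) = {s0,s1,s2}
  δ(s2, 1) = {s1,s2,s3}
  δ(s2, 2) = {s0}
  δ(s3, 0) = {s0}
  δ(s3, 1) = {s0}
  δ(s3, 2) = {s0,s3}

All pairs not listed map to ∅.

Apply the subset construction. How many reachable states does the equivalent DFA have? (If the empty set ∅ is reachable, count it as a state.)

Start state of the DFA: {s0}.
{s0} --0--> {s0,s1,s2,s3}  [new]
{s0} --1--> {s2}  [new]
{s0} --2--> {s0,s3}  [new]
{s0,s1,s2,s3} --0--> {s0,s1,s2,s3}  [seen]
{s0,s1,s2,s3} --1--> {s0,s1,s2,s3}  [seen]
{s0,s1,s2,s3} --2--> {s0,s3}  [seen]
{s2} --0--> {s0,s1,s2}  [new]
{s2} --1--> {s1,s2,s3}  [new]
{s2} --2--> {s0}  [seen]
{s0,s3} --0--> {s0,s1,s2,s3}  [seen]
{s0,s3} --1--> {s0,s2}  [new]
{s0,s3} --2--> {s0,s3}  [seen]
{s0,s1,s2} --0--> {s0,s1,s2,s3}  [seen]
{s0,s1,s2} --1--> {s0,s1,s2,s3}  [seen]
{s0,s1,s2} --2--> {s0,s3}  [seen]
{s1,s2,s3} --0--> {s0,s1,s2,s3}  [seen]
{s1,s2,s3} --1--> {s0,s1,s2,s3}  [seen]
{s1,s2,s3} --2--> {s0,s3}  [seen]
{s0,s2} --0--> {s0,s1,s2,s3}  [seen]
{s0,s2} --1--> {s1,s2,s3}  [seen]
{s0,s2} --2--> {s0,s3}  [seen]
Reachable DFA states: {s0}, {s0,s1,s2,s3}, {s2}, {s0,s3}, {s0,s1,s2}, {s1,s2,s3}, {s0,s2}.

7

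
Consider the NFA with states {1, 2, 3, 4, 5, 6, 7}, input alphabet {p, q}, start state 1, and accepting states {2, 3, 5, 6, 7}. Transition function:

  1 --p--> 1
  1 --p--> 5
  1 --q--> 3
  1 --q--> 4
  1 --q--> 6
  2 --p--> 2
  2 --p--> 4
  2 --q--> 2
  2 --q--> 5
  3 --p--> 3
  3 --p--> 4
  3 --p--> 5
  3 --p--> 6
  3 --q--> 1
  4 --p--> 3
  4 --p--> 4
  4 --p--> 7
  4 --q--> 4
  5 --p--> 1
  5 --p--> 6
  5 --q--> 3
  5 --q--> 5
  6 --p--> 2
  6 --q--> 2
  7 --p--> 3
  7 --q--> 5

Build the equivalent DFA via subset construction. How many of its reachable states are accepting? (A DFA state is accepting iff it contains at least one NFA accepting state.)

13

Start state of the DFA: {1}.
{1} --p--> {1, 5}  [new]
{1} --q--> {3, 4, 6}  [new]
{1, 5} --p--> {1, 5, 6}  [new]
{1, 5} --q--> {3, 4, 5, 6}  [new]
{3, 4, 6} --p--> {2, 3, 4, 5, 6, 7}  [new]
{3, 4, 6} --q--> {1, 2, 4}  [new]
{1, 5, 6} --p--> {1, 2, 5, 6}  [new]
{1, 5, 6} --q--> {2, 3, 4, 5, 6}  [new]
{3, 4, 5, 6} --p--> {1, 2, 3, 4, 5, 6, 7}  [new]
{3, 4, 5, 6} --q--> {1, 2, 3, 4, 5}  [new]
{2, 3, 4, 5, 6, 7} --p--> {1, 2, 3, 4, 5, 6, 7}  [seen]
{2, 3, 4, 5, 6, 7} --q--> {1, 2, 3, 4, 5}  [seen]
{1, 2, 4} --p--> {1, 2, 3, 4, 5, 7}  [new]
{1, 2, 4} --q--> {2, 3, 4, 5, 6}  [seen]
{1, 2, 5, 6} --p--> {1, 2, 4, 5, 6}  [new]
{1, 2, 5, 6} --q--> {2, 3, 4, 5, 6}  [seen]
{2, 3, 4, 5, 6} --p--> {1, 2, 3, 4, 5, 6, 7}  [seen]
{2, 3, 4, 5, 6} --q--> {1, 2, 3, 4, 5}  [seen]
{1, 2, 3, 4, 5, 6, 7} --p--> {1, 2, 3, 4, 5, 6, 7}  [seen]
{1, 2, 3, 4, 5, 6, 7} --q--> {1, 2, 3, 4, 5, 6}  [new]
{1, 2, 3, 4, 5} --p--> {1, 2, 3, 4, 5, 6, 7}  [seen]
{1, 2, 3, 4, 5} --q--> {1, 2, 3, 4, 5, 6}  [seen]
{1, 2, 3, 4, 5, 7} --p--> {1, 2, 3, 4, 5, 6, 7}  [seen]
{1, 2, 3, 4, 5, 7} --q--> {1, 2, 3, 4, 5, 6}  [seen]
{1, 2, 4, 5, 6} --p--> {1, 2, 3, 4, 5, 6, 7}  [seen]
{1, 2, 4, 5, 6} --q--> {2, 3, 4, 5, 6}  [seen]
{1, 2, 3, 4, 5, 6} --p--> {1, 2, 3, 4, 5, 6, 7}  [seen]
{1, 2, 3, 4, 5, 6} --q--> {1, 2, 3, 4, 5, 6}  [seen]
Reachable DFA states: {1}, {1, 5}, {3, 4, 6}, {1, 5, 6}, {3, 4, 5, 6}, {2, 3, 4, 5, 6, 7}, {1, 2, 4}, {1, 2, 5, 6}, {2, 3, 4, 5, 6}, {1, 2, 3, 4, 5, 6, 7}, {1, 2, 3, 4, 5}, {1, 2, 3, 4, 5, 7}, {1, 2, 4, 5, 6}, {1, 2, 3, 4, 5, 6}.
Accepting DFA states (contain an NFA accepting state): {1, 5}, {3, 4, 6}, {1, 5, 6}, {3, 4, 5, 6}, {2, 3, 4, 5, 6, 7}, {1, 2, 4}, {1, 2, 5, 6}, {2, 3, 4, 5, 6}, {1, 2, 3, 4, 5, 6, 7}, {1, 2, 3, 4, 5}, {1, 2, 3, 4, 5, 7}, {1, 2, 4, 5, 6}, {1, 2, 3, 4, 5, 6}.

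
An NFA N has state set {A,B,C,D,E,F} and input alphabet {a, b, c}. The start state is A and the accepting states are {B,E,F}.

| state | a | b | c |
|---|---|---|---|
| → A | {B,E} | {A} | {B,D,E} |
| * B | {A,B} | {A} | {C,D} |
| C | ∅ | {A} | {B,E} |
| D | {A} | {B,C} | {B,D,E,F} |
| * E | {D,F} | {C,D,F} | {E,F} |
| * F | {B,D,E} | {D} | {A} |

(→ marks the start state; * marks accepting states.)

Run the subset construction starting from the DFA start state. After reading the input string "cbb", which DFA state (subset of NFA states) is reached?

{A,B,C,D}

Start: {A}.
δ(A,c) = {B,D,E}.
Union: {B,D,E}.
After c: {B,D,E}.
δ(B,b) = {A}; δ(D,b) = {B,C}; δ(E,b) = {C,D,F}.
Union: {A,B,C,D,F}.
After b: {A,B,C,D,F}.
δ(A,b) = {A}; δ(B,b) = {A}; δ(C,b) = {A}; δ(D,b) = {B,C}; δ(F,b) = {D}.
Union: {A,B,C,D}.
After b: {A,B,C,D}.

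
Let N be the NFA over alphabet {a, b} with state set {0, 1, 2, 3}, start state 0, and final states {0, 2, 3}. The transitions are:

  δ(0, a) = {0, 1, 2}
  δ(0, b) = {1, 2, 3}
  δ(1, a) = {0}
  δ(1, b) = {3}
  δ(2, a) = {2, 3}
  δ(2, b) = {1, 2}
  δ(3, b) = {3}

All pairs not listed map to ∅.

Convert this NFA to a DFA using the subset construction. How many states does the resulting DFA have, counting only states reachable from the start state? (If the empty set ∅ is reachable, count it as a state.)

Start state of the DFA: {0}.
{0} --a--> {0, 1, 2}  [new]
{0} --b--> {1, 2, 3}  [new]
{0, 1, 2} --a--> {0, 1, 2, 3}  [new]
{0, 1, 2} --b--> {1, 2, 3}  [seen]
{1, 2, 3} --a--> {0, 2, 3}  [new]
{1, 2, 3} --b--> {1, 2, 3}  [seen]
{0, 1, 2, 3} --a--> {0, 1, 2, 3}  [seen]
{0, 1, 2, 3} --b--> {1, 2, 3}  [seen]
{0, 2, 3} --a--> {0, 1, 2, 3}  [seen]
{0, 2, 3} --b--> {1, 2, 3}  [seen]
Reachable DFA states: {0}, {0, 1, 2}, {1, 2, 3}, {0, 1, 2, 3}, {0, 2, 3}.

5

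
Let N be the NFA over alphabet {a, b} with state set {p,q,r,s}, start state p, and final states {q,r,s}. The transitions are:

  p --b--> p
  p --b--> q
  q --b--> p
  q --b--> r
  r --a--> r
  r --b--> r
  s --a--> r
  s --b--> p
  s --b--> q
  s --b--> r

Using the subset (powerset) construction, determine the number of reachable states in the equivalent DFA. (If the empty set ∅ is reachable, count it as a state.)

5

Start state of the DFA: {p}.
{p} --a--> ∅  [new]
{p} --b--> {p,q}  [new]
∅ --a--> ∅  [seen]
∅ --b--> ∅  [seen]
{p,q} --a--> ∅  [seen]
{p,q} --b--> {p,q,r}  [new]
{p,q,r} --a--> {r}  [new]
{p,q,r} --b--> {p,q,r}  [seen]
{r} --a--> {r}  [seen]
{r} --b--> {r}  [seen]
Reachable DFA states: {p}, ∅, {p,q}, {p,q,r}, {r}.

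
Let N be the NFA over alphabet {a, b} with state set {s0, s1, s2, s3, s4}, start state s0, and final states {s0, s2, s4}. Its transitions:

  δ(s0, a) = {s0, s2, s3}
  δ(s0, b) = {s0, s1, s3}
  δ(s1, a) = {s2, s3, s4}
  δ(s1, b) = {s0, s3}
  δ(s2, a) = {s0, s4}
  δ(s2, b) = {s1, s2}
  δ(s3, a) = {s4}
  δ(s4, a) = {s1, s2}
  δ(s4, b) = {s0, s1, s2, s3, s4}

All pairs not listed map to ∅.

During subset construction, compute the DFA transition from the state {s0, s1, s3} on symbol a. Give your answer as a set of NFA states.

δ(s0,a) = {s0, s2, s3}; δ(s1,a) = {s2, s3, s4}; δ(s3,a) = {s4}.
Union: {s0, s2, s3, s4}.

{s0, s2, s3, s4}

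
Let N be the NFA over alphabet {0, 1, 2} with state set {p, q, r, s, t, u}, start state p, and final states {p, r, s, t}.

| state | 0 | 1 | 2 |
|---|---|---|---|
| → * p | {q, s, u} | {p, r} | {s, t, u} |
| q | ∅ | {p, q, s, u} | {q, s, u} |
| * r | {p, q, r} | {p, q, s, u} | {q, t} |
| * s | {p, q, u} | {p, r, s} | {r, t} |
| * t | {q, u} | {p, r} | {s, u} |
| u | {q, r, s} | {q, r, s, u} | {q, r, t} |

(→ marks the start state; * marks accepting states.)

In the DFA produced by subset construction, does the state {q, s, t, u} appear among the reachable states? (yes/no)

yes

Start state of the DFA: {p}.
{p} --0--> {q, s, u}  [new]
{p} --1--> {p, r}  [new]
{p} --2--> {s, t, u}  [new]
{q, s, u} --0--> {p, q, r, s, u}  [new]
{q, s, u} --1--> {p, q, r, s, u}  [seen]
{q, s, u} --2--> {q, r, s, t, u}  [new]
{p, r} --0--> {p, q, r, s, u}  [seen]
{p, r} --1--> {p, q, r, s, u}  [seen]
{p, r} --2--> {q, s, t, u}  [new]
{s, t, u} --0--> {p, q, r, s, u}  [seen]
{s, t, u} --1--> {p, q, r, s, u}  [seen]
{s, t, u} --2--> {q, r, s, t, u}  [seen]
{p, q, r, s, u} --0--> {p, q, r, s, u}  [seen]
{p, q, r, s, u} --1--> {p, q, r, s, u}  [seen]
{p, q, r, s, u} --2--> {q, r, s, t, u}  [seen]
{q, r, s, t, u} --0--> {p, q, r, s, u}  [seen]
{q, r, s, t, u} --1--> {p, q, r, s, u}  [seen]
{q, r, s, t, u} --2--> {q, r, s, t, u}  [seen]
{q, s, t, u} --0--> {p, q, r, s, u}  [seen]
{q, s, t, u} --1--> {p, q, r, s, u}  [seen]
{q, s, t, u} --2--> {q, r, s, t, u}  [seen]
Reachable DFA states: {p}, {q, s, u}, {p, r}, {s, t, u}, {p, q, r, s, u}, {q, r, s, t, u}, {q, s, t, u}.
{q, s, t, u} is among them.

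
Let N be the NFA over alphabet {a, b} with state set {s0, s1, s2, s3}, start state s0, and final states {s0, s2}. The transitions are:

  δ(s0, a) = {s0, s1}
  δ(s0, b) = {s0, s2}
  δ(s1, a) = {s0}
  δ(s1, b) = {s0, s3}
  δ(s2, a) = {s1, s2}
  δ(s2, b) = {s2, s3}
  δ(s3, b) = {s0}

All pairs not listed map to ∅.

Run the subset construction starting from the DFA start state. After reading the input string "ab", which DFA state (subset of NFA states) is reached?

Start: {s0}.
δ(s0,a) = {s0, s1}.
Union: {s0, s1}.
After a: {s0, s1}.
δ(s0,b) = {s0, s2}; δ(s1,b) = {s0, s3}.
Union: {s0, s2, s3}.
After b: {s0, s2, s3}.

{s0, s2, s3}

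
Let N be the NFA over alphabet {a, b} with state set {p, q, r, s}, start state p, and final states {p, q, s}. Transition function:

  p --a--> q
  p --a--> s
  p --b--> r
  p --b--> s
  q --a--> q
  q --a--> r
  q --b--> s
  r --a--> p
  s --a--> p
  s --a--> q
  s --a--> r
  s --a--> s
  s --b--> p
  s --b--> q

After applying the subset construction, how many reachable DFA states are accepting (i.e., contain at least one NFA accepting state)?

Start state of the DFA: {p}.
{p} --a--> {q, s}  [new]
{p} --b--> {r, s}  [new]
{q, s} --a--> {p, q, r, s}  [new]
{q, s} --b--> {p, q, s}  [new]
{r, s} --a--> {p, q, r, s}  [seen]
{r, s} --b--> {p, q}  [new]
{p, q, r, s} --a--> {p, q, r, s}  [seen]
{p, q, r, s} --b--> {p, q, r, s}  [seen]
{p, q, s} --a--> {p, q, r, s}  [seen]
{p, q, s} --b--> {p, q, r, s}  [seen]
{p, q} --a--> {q, r, s}  [new]
{p, q} --b--> {r, s}  [seen]
{q, r, s} --a--> {p, q, r, s}  [seen]
{q, r, s} --b--> {p, q, s}  [seen]
Reachable DFA states: {p}, {q, s}, {r, s}, {p, q, r, s}, {p, q, s}, {p, q}, {q, r, s}.
Accepting DFA states (contain an NFA accepting state): {p}, {q, s}, {r, s}, {p, q, r, s}, {p, q, s}, {p, q}, {q, r, s}.

7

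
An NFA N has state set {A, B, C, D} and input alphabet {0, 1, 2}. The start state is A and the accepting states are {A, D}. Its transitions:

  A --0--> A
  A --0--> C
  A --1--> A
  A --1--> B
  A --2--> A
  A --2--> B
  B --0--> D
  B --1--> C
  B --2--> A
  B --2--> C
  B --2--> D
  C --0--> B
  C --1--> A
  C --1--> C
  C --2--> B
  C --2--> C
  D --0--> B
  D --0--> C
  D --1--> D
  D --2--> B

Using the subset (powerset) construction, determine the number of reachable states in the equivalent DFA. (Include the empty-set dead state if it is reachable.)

6

Start state of the DFA: {A}.
{A} --0--> {A, C}  [new]
{A} --1--> {A, B}  [new]
{A} --2--> {A, B}  [seen]
{A, C} --0--> {A, B, C}  [new]
{A, C} --1--> {A, B, C}  [seen]
{A, C} --2--> {A, B, C}  [seen]
{A, B} --0--> {A, C, D}  [new]
{A, B} --1--> {A, B, C}  [seen]
{A, B} --2--> {A, B, C, D}  [new]
{A, B, C} --0--> {A, B, C, D}  [seen]
{A, B, C} --1--> {A, B, C}  [seen]
{A, B, C} --2--> {A, B, C, D}  [seen]
{A, C, D} --0--> {A, B, C}  [seen]
{A, C, D} --1--> {A, B, C, D}  [seen]
{A, C, D} --2--> {A, B, C}  [seen]
{A, B, C, D} --0--> {A, B, C, D}  [seen]
{A, B, C, D} --1--> {A, B, C, D}  [seen]
{A, B, C, D} --2--> {A, B, C, D}  [seen]
Reachable DFA states: {A}, {A, C}, {A, B}, {A, B, C}, {A, C, D}, {A, B, C, D}.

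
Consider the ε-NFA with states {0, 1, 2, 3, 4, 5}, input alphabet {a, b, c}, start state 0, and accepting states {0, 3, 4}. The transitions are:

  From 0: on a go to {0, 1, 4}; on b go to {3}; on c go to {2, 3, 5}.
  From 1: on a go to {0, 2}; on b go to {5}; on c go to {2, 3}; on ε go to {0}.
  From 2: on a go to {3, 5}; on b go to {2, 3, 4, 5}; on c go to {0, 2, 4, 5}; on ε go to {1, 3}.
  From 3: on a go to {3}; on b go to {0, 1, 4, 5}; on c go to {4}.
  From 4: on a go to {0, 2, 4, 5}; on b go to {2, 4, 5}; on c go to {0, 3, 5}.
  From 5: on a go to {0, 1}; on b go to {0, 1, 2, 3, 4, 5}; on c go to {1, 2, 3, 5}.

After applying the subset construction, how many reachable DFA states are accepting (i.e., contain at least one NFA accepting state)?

9

Start state of the DFA: {0} (ε-closure of the NFA start).
{0} --a--> {0, 1, 4}  [new]
{0} --b--> {3}  [new]
{0} --c--> {0, 1, 2, 3, 5}  [new]
{0, 1, 4} --a--> {0, 1, 2, 3, 4, 5}  [new]
{0, 1, 4} --b--> {0, 1, 2, 3, 4, 5}  [seen]
{0, 1, 4} --c--> {0, 1, 2, 3, 5}  [seen]
{3} --a--> {3}  [seen]
{3} --b--> {0, 1, 4, 5}  [new]
{3} --c--> {4}  [new]
{0, 1, 2, 3, 5} --a--> {0, 1, 2, 3, 4, 5}  [seen]
{0, 1, 2, 3, 5} --b--> {0, 1, 2, 3, 4, 5}  [seen]
{0, 1, 2, 3, 5} --c--> {0, 1, 2, 3, 4, 5}  [seen]
{0, 1, 2, 3, 4, 5} --a--> {0, 1, 2, 3, 4, 5}  [seen]
{0, 1, 2, 3, 4, 5} --b--> {0, 1, 2, 3, 4, 5}  [seen]
{0, 1, 2, 3, 4, 5} --c--> {0, 1, 2, 3, 4, 5}  [seen]
{0, 1, 4, 5} --a--> {0, 1, 2, 3, 4, 5}  [seen]
{0, 1, 4, 5} --b--> {0, 1, 2, 3, 4, 5}  [seen]
{0, 1, 4, 5} --c--> {0, 1, 2, 3, 5}  [seen]
{4} --a--> {0, 1, 2, 3, 4, 5}  [seen]
{4} --b--> {0, 1, 2, 3, 4, 5}  [seen]
{4} --c--> {0, 3, 5}  [new]
{0, 3, 5} --a--> {0, 1, 3, 4}  [new]
{0, 3, 5} --b--> {0, 1, 2, 3, 4, 5}  [seen]
{0, 3, 5} --c--> {0, 1, 2, 3, 4, 5}  [seen]
{0, 1, 3, 4} --a--> {0, 1, 2, 3, 4, 5}  [seen]
{0, 1, 3, 4} --b--> {0, 1, 2, 3, 4, 5}  [seen]
{0, 1, 3, 4} --c--> {0, 1, 2, 3, 4, 5}  [seen]
Reachable DFA states: {0}, {0, 1, 4}, {3}, {0, 1, 2, 3, 5}, {0, 1, 2, 3, 4, 5}, {0, 1, 4, 5}, {4}, {0, 3, 5}, {0, 1, 3, 4}.
Accepting DFA states (contain an NFA accepting state): {0}, {0, 1, 4}, {3}, {0, 1, 2, 3, 5}, {0, 1, 2, 3, 4, 5}, {0, 1, 4, 5}, {4}, {0, 3, 5}, {0, 1, 3, 4}.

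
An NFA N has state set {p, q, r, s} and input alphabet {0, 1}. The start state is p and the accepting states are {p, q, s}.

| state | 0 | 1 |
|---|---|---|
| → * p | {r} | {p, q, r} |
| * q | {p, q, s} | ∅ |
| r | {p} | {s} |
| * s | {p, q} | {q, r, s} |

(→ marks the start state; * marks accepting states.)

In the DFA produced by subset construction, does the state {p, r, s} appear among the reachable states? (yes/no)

no

Start state of the DFA: {p}.
{p} --0--> {r}  [new]
{p} --1--> {p, q, r}  [new]
{r} --0--> {p}  [seen]
{r} --1--> {s}  [new]
{p, q, r} --0--> {p, q, r, s}  [new]
{p, q, r} --1--> {p, q, r, s}  [seen]
{s} --0--> {p, q}  [new]
{s} --1--> {q, r, s}  [new]
{p, q, r, s} --0--> {p, q, r, s}  [seen]
{p, q, r, s} --1--> {p, q, r, s}  [seen]
{p, q} --0--> {p, q, r, s}  [seen]
{p, q} --1--> {p, q, r}  [seen]
{q, r, s} --0--> {p, q, s}  [new]
{q, r, s} --1--> {q, r, s}  [seen]
{p, q, s} --0--> {p, q, r, s}  [seen]
{p, q, s} --1--> {p, q, r, s}  [seen]
Reachable DFA states: {p}, {r}, {p, q, r}, {s}, {p, q, r, s}, {p, q}, {q, r, s}, {p, q, s}.
{p, r, s} is not among them.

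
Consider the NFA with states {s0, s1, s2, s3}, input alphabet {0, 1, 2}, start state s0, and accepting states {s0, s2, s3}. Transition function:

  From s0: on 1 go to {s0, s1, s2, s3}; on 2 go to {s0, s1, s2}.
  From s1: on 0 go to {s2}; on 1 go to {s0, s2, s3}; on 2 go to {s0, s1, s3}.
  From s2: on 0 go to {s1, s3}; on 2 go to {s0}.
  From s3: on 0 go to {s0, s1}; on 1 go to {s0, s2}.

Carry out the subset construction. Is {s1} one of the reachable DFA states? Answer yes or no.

Start state of the DFA: {s0}.
{s0} --0--> ∅  [new]
{s0} --1--> {s0, s1, s2, s3}  [new]
{s0} --2--> {s0, s1, s2}  [new]
∅ --0--> ∅  [seen]
∅ --1--> ∅  [seen]
∅ --2--> ∅  [seen]
{s0, s1, s2, s3} --0--> {s0, s1, s2, s3}  [seen]
{s0, s1, s2, s3} --1--> {s0, s1, s2, s3}  [seen]
{s0, s1, s2, s3} --2--> {s0, s1, s2, s3}  [seen]
{s0, s1, s2} --0--> {s1, s2, s3}  [new]
{s0, s1, s2} --1--> {s0, s1, s2, s3}  [seen]
{s0, s1, s2} --2--> {s0, s1, s2, s3}  [seen]
{s1, s2, s3} --0--> {s0, s1, s2, s3}  [seen]
{s1, s2, s3} --1--> {s0, s2, s3}  [new]
{s1, s2, s3} --2--> {s0, s1, s3}  [new]
{s0, s2, s3} --0--> {s0, s1, s3}  [seen]
{s0, s2, s3} --1--> {s0, s1, s2, s3}  [seen]
{s0, s2, s3} --2--> {s0, s1, s2}  [seen]
{s0, s1, s3} --0--> {s0, s1, s2}  [seen]
{s0, s1, s3} --1--> {s0, s1, s2, s3}  [seen]
{s0, s1, s3} --2--> {s0, s1, s2, s3}  [seen]
Reachable DFA states: {s0}, ∅, {s0, s1, s2, s3}, {s0, s1, s2}, {s1, s2, s3}, {s0, s2, s3}, {s0, s1, s3}.
{s1} is not among them.

no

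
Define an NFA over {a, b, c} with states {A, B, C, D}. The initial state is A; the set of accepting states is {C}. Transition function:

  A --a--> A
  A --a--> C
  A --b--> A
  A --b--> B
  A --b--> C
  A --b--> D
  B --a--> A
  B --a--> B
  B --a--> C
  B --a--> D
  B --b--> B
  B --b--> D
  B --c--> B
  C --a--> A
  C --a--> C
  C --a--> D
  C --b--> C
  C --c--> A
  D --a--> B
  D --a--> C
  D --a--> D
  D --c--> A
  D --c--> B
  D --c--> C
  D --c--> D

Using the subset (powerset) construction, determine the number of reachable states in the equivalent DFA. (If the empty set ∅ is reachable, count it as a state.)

Start state of the DFA: {A}.
{A} --a--> {A, C}  [new]
{A} --b--> {A, B, C, D}  [new]
{A} --c--> ∅  [new]
{A, C} --a--> {A, C, D}  [new]
{A, C} --b--> {A, B, C, D}  [seen]
{A, C} --c--> {A}  [seen]
{A, B, C, D} --a--> {A, B, C, D}  [seen]
{A, B, C, D} --b--> {A, B, C, D}  [seen]
{A, B, C, D} --c--> {A, B, C, D}  [seen]
∅ --a--> ∅  [seen]
∅ --b--> ∅  [seen]
∅ --c--> ∅  [seen]
{A, C, D} --a--> {A, B, C, D}  [seen]
{A, C, D} --b--> {A, B, C, D}  [seen]
{A, C, D} --c--> {A, B, C, D}  [seen]
Reachable DFA states: {A}, {A, C}, {A, B, C, D}, ∅, {A, C, D}.

5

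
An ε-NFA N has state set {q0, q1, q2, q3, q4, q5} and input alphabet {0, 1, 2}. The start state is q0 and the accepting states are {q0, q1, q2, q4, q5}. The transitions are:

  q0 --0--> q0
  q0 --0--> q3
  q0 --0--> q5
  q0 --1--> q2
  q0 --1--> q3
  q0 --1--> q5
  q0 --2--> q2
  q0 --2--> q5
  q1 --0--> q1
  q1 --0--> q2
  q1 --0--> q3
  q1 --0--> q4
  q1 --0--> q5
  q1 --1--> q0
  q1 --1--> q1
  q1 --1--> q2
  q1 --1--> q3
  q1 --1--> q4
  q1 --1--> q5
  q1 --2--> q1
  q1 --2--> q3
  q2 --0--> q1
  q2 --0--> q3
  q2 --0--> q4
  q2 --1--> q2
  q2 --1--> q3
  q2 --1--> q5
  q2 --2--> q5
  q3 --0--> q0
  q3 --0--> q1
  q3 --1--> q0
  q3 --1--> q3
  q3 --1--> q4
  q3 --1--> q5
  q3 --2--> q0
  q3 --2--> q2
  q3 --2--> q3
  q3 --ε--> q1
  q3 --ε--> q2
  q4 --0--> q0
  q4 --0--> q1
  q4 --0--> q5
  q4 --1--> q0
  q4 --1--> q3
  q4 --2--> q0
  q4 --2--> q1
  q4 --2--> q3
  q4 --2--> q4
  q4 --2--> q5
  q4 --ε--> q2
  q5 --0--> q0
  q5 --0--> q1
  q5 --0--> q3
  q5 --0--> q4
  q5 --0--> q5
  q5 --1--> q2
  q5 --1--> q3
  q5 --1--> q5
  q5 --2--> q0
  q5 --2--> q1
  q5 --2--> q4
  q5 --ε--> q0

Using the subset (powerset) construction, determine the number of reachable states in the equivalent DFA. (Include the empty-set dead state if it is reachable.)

5

Start state of the DFA: {q0} (ε-closure of the NFA start).
{q0} --0--> {q0, q1, q2, q3, q5}  [new]
{q0} --1--> {q0, q1, q2, q3, q5}  [seen]
{q0} --2--> {q0, q2, q5}  [new]
{q0, q1, q2, q3, q5} --0--> {q0, q1, q2, q3, q4, q5}  [new]
{q0, q1, q2, q3, q5} --1--> {q0, q1, q2, q3, q4, q5}  [seen]
{q0, q1, q2, q3, q5} --2--> {q0, q1, q2, q3, q4, q5}  [seen]
{q0, q2, q5} --0--> {q0, q1, q2, q3, q4, q5}  [seen]
{q0, q2, q5} --1--> {q0, q1, q2, q3, q5}  [seen]
{q0, q2, q5} --2--> {q0, q1, q2, q4, q5}  [new]
{q0, q1, q2, q3, q4, q5} --0--> {q0, q1, q2, q3, q4, q5}  [seen]
{q0, q1, q2, q3, q4, q5} --1--> {q0, q1, q2, q3, q4, q5}  [seen]
{q0, q1, q2, q3, q4, q5} --2--> {q0, q1, q2, q3, q4, q5}  [seen]
{q0, q1, q2, q4, q5} --0--> {q0, q1, q2, q3, q4, q5}  [seen]
{q0, q1, q2, q4, q5} --1--> {q0, q1, q2, q3, q4, q5}  [seen]
{q0, q1, q2, q4, q5} --2--> {q0, q1, q2, q3, q4, q5}  [seen]
Reachable DFA states: {q0}, {q0, q1, q2, q3, q5}, {q0, q2, q5}, {q0, q1, q2, q3, q4, q5}, {q0, q1, q2, q4, q5}.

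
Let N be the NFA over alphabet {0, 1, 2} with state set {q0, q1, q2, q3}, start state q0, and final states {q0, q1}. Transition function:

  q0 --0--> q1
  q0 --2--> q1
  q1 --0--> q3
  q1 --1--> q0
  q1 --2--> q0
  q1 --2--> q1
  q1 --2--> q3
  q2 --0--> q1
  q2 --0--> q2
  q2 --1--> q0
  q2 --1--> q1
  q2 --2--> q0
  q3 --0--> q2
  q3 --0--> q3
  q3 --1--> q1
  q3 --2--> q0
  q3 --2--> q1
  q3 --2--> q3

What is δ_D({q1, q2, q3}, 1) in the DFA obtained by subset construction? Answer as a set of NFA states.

δ(q1,1) = {q0}; δ(q2,1) = {q0, q1}; δ(q3,1) = {q1}.
Union: {q0, q1}.

{q0, q1}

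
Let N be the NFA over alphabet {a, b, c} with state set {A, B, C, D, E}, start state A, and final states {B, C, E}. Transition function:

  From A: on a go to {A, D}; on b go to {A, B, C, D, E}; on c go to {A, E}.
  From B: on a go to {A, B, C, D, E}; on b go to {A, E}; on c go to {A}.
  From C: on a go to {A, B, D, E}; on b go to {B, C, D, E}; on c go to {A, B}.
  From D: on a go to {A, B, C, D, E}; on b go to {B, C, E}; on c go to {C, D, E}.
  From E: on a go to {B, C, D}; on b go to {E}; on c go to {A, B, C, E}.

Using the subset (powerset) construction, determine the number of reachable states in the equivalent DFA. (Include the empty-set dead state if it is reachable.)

7

Start state of the DFA: {A}.
{A} --a--> {A, D}  [new]
{A} --b--> {A, B, C, D, E}  [new]
{A} --c--> {A, E}  [new]
{A, D} --a--> {A, B, C, D, E}  [seen]
{A, D} --b--> {A, B, C, D, E}  [seen]
{A, D} --c--> {A, C, D, E}  [new]
{A, B, C, D, E} --a--> {A, B, C, D, E}  [seen]
{A, B, C, D, E} --b--> {A, B, C, D, E}  [seen]
{A, B, C, D, E} --c--> {A, B, C, D, E}  [seen]
{A, E} --a--> {A, B, C, D}  [new]
{A, E} --b--> {A, B, C, D, E}  [seen]
{A, E} --c--> {A, B, C, E}  [new]
{A, C, D, E} --a--> {A, B, C, D, E}  [seen]
{A, C, D, E} --b--> {A, B, C, D, E}  [seen]
{A, C, D, E} --c--> {A, B, C, D, E}  [seen]
{A, B, C, D} --a--> {A, B, C, D, E}  [seen]
{A, B, C, D} --b--> {A, B, C, D, E}  [seen]
{A, B, C, D} --c--> {A, B, C, D, E}  [seen]
{A, B, C, E} --a--> {A, B, C, D, E}  [seen]
{A, B, C, E} --b--> {A, B, C, D, E}  [seen]
{A, B, C, E} --c--> {A, B, C, E}  [seen]
Reachable DFA states: {A}, {A, D}, {A, B, C, D, E}, {A, E}, {A, C, D, E}, {A, B, C, D}, {A, B, C, E}.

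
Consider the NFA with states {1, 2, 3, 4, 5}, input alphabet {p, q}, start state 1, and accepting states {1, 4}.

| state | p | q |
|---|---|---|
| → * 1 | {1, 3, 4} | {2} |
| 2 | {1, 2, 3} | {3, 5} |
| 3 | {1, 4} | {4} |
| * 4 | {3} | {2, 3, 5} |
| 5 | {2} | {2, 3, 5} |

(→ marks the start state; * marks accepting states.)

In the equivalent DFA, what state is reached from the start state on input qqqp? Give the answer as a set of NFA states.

Start: {1}.
δ(1,q) = {2}.
Union: {2}.
After q: {2}.
δ(2,q) = {3, 5}.
Union: {3, 5}.
After q: {3, 5}.
δ(3,q) = {4}; δ(5,q) = {2, 3, 5}.
Union: {2, 3, 4, 5}.
After q: {2, 3, 4, 5}.
δ(2,p) = {1, 2, 3}; δ(3,p) = {1, 4}; δ(4,p) = {3}; δ(5,p) = {2}.
Union: {1, 2, 3, 4}.
After p: {1, 2, 3, 4}.

{1, 2, 3, 4}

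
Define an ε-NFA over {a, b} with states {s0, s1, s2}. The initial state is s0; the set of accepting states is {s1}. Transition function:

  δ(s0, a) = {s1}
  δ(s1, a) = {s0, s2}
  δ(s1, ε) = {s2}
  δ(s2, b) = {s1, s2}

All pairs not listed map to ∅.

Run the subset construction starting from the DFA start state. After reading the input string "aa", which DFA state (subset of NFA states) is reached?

Start: {s0}.
δ(s0,a) = {s1}.
Union: {s1}.
ε-closure gives {s1, s2}.
After a: {s1, s2}.
δ(s1,a) = {s0, s2}; δ(s2,a) = ∅.
Union: {s0, s2}.
After a: {s0, s2}.

{s0, s2}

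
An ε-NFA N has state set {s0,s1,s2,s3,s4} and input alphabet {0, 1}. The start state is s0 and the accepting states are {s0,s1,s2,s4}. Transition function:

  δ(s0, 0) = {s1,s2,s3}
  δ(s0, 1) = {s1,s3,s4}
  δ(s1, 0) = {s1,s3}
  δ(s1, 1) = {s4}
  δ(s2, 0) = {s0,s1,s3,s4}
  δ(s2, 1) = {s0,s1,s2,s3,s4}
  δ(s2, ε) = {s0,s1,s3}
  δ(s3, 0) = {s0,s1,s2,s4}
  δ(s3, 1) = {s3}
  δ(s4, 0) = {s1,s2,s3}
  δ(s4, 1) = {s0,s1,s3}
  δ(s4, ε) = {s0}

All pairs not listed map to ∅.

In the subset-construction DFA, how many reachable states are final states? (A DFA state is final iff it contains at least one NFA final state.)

4

Start state of the DFA: {s0} (ε-closure of the NFA start).
{s0} --0--> {s0,s1,s2,s3}  [new]
{s0} --1--> {s0,s1,s3,s4}  [new]
{s0,s1,s2,s3} --0--> {s0,s1,s2,s3,s4}  [new]
{s0,s1,s2,s3} --1--> {s0,s1,s2,s3,s4}  [seen]
{s0,s1,s3,s4} --0--> {s0,s1,s2,s3,s4}  [seen]
{s0,s1,s3,s4} --1--> {s0,s1,s3,s4}  [seen]
{s0,s1,s2,s3,s4} --0--> {s0,s1,s2,s3,s4}  [seen]
{s0,s1,s2,s3,s4} --1--> {s0,s1,s2,s3,s4}  [seen]
Reachable DFA states: {s0}, {s0,s1,s2,s3}, {s0,s1,s3,s4}, {s0,s1,s2,s3,s4}.
Accepting DFA states (contain an NFA accepting state): {s0}, {s0,s1,s2,s3}, {s0,s1,s3,s4}, {s0,s1,s2,s3,s4}.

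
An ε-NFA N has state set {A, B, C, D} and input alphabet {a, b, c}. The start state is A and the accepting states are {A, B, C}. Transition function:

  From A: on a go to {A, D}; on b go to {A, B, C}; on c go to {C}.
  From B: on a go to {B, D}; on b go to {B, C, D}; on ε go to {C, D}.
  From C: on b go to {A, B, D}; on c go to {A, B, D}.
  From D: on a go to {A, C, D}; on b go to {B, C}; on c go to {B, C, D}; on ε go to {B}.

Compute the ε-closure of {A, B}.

Begin with {A, B}.
B →ε {C, D}; add C, D.
ε-closure = {A, B, C, D}.

{A, B, C, D}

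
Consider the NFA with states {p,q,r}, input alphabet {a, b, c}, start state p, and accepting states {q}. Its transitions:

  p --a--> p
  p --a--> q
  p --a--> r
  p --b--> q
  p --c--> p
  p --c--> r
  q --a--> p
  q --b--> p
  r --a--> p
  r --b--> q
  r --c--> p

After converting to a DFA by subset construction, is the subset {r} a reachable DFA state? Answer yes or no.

no

Start state of the DFA: {p}.
{p} --a--> {p,q,r}  [new]
{p} --b--> {q}  [new]
{p} --c--> {p,r}  [new]
{p,q,r} --a--> {p,q,r}  [seen]
{p,q,r} --b--> {p,q}  [new]
{p,q,r} --c--> {p,r}  [seen]
{q} --a--> {p}  [seen]
{q} --b--> {p}  [seen]
{q} --c--> ∅  [new]
{p,r} --a--> {p,q,r}  [seen]
{p,r} --b--> {q}  [seen]
{p,r} --c--> {p,r}  [seen]
{p,q} --a--> {p,q,r}  [seen]
{p,q} --b--> {p,q}  [seen]
{p,q} --c--> {p,r}  [seen]
∅ --a--> ∅  [seen]
∅ --b--> ∅  [seen]
∅ --c--> ∅  [seen]
Reachable DFA states: {p}, {p,q,r}, {q}, {p,r}, {p,q}, ∅.
{r} is not among them.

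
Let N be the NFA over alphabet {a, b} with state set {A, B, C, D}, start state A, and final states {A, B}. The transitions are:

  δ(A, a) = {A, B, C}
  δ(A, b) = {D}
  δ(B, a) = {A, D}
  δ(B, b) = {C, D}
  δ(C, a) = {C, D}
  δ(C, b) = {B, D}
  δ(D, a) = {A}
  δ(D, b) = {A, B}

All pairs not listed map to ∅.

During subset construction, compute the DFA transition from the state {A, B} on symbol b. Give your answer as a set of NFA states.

δ(A,b) = {D}; δ(B,b) = {C, D}.
Union: {C, D}.

{C, D}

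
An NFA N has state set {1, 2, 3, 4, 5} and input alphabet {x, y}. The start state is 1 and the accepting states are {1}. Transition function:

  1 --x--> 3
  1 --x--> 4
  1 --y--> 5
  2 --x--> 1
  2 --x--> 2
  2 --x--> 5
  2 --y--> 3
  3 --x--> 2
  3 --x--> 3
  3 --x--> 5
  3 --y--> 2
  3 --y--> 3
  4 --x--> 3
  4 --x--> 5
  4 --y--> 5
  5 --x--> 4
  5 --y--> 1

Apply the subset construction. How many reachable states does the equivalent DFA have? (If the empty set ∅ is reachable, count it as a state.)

10

Start state of the DFA: {1}.
{1} --x--> {3, 4}  [new]
{1} --y--> {5}  [new]
{3, 4} --x--> {2, 3, 5}  [new]
{3, 4} --y--> {2, 3, 5}  [seen]
{5} --x--> {4}  [new]
{5} --y--> {1}  [seen]
{2, 3, 5} --x--> {1, 2, 3, 4, 5}  [new]
{2, 3, 5} --y--> {1, 2, 3}  [new]
{4} --x--> {3, 5}  [new]
{4} --y--> {5}  [seen]
{1, 2, 3, 4, 5} --x--> {1, 2, 3, 4, 5}  [seen]
{1, 2, 3, 4, 5} --y--> {1, 2, 3, 5}  [new]
{1, 2, 3} --x--> {1, 2, 3, 4, 5}  [seen]
{1, 2, 3} --y--> {2, 3, 5}  [seen]
{3, 5} --x--> {2, 3, 4, 5}  [new]
{3, 5} --y--> {1, 2, 3}  [seen]
{1, 2, 3, 5} --x--> {1, 2, 3, 4, 5}  [seen]
{1, 2, 3, 5} --y--> {1, 2, 3, 5}  [seen]
{2, 3, 4, 5} --x--> {1, 2, 3, 4, 5}  [seen]
{2, 3, 4, 5} --y--> {1, 2, 3, 5}  [seen]
Reachable DFA states: {1}, {3, 4}, {5}, {2, 3, 5}, {4}, {1, 2, 3, 4, 5}, {1, 2, 3}, {3, 5}, {1, 2, 3, 5}, {2, 3, 4, 5}.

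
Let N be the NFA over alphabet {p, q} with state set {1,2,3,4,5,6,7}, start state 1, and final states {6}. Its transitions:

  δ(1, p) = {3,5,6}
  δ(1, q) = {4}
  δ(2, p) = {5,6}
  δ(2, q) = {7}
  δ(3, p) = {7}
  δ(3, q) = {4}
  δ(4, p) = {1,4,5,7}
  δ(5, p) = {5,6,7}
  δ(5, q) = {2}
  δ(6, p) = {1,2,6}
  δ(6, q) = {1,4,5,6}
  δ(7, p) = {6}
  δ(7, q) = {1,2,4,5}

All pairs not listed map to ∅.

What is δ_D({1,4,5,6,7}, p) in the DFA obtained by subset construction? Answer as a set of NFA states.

{1,2,3,4,5,6,7}

δ(1,p) = {3,5,6}; δ(4,p) = {1,4,5,7}; δ(5,p) = {5,6,7}; δ(6,p) = {1,2,6}; δ(7,p) = {6}.
Union: {1,2,3,4,5,6,7}.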